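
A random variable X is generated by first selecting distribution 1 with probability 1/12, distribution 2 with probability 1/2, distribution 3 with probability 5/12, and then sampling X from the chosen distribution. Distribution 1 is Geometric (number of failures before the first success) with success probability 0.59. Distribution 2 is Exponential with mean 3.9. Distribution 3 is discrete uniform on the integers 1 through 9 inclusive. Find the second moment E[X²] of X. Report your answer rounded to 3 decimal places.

For each component E[X²] = Var + (mean)², giving 1: 1.66073; 2: 30.42; 3: 31.6667.
Overall E[X²] = 0.0833333·1.66073 + 0.5·30.42 + 0.416667·31.6667 = 28.5428.

28.543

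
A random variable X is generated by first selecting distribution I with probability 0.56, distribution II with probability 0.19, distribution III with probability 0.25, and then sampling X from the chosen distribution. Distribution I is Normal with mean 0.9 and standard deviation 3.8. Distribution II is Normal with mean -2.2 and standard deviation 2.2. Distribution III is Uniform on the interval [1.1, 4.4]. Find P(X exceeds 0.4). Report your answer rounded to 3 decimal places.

Conditional on each component, P(X > 0.4): I: 0.552341; II: 0.118639; III: 1.
By total probability, P(X > 0.4) = 0.56·0.552341 + 0.19·0.118639 + 0.25·1 = 0.581853.

0.582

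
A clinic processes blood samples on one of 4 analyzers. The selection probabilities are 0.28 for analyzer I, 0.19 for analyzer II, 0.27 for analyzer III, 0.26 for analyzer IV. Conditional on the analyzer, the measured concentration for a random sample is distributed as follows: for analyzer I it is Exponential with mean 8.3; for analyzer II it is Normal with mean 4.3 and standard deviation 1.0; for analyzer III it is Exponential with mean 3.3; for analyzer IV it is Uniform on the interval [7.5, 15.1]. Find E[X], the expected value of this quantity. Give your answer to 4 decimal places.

6.9700

Component means — I: 8.3; II: 4.3; III: 3.3; IV: 11.3.
E[X] = 0.28·8.3 + 0.19·4.3 + 0.27·3.3 + 0.26·11.3 = 6.97.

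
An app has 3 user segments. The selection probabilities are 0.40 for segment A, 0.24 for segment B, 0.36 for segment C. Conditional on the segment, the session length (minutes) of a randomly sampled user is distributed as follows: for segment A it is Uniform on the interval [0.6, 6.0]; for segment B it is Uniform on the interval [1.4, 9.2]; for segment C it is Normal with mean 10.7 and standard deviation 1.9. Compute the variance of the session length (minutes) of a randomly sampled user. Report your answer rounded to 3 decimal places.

Per component, A: μ=3.3, E[X²]=13.32; B: μ=5.3, E[X²]=33.16; C: μ=10.7, E[X²]=118.1.
E[X] = 0.4·3.3 + 0.24·5.3 + 0.36·10.7 = 6.444.
E[X²] = 0.4·13.32 + 0.24·33.16 + 0.36·118.1 = 55.8024.
Var(X) = E[X²] − (E[X])² = 55.8024 − 41.5251 = 14.2773.

14.277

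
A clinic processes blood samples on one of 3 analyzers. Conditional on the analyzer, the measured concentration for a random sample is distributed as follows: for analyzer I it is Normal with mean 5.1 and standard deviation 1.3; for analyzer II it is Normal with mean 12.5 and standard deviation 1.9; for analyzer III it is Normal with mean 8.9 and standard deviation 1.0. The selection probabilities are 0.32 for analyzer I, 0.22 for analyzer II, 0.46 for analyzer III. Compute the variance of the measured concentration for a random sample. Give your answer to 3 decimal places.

Per component, I: μ=5.1, E[X²]=27.7; II: μ=12.5, E[X²]=159.86; III: μ=8.9, E[X²]=80.21.
E[X] = 0.32·5.1 + 0.22·12.5 + 0.46·8.9 = 8.476.
E[X²] = 0.32·27.7 + 0.22·159.86 + 0.46·80.21 = 80.9298.
Var(X) = E[X²] − (E[X])² = 80.9298 − 71.8426 = 9.08722.

9.087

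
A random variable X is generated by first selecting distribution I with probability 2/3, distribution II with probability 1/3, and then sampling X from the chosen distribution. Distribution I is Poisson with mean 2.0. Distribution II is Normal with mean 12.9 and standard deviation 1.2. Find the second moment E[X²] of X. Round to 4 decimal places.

59.9500

For each component E[X²] = Var + (mean)², giving I: 6; II: 167.85.
Overall E[X²] = 0.666667·6 + 0.333333·167.85 = 59.95.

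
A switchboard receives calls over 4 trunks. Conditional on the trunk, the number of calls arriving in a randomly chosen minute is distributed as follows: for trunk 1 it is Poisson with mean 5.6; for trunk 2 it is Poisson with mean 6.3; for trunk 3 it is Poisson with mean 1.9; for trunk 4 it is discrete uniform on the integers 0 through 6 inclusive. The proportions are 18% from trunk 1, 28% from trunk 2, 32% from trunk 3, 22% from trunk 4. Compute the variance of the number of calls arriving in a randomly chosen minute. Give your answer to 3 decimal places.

Per component, 1: μ=5.6, E[X²]=36.96; 2: μ=6.3, E[X²]=45.99; 3: μ=1.9, E[X²]=5.51; 4: μ=3, E[X²]=13.
E[X] = 0.18·5.6 + 0.28·6.3 + 0.32·1.9 + 0.22·3 = 4.04.
E[X²] = 0.18·36.96 + 0.28·45.99 + 0.32·5.51 + 0.22·13 = 24.1532.
Var(X) = E[X²] − (E[X])² = 24.1532 − 16.3216 = 7.8316.

7.832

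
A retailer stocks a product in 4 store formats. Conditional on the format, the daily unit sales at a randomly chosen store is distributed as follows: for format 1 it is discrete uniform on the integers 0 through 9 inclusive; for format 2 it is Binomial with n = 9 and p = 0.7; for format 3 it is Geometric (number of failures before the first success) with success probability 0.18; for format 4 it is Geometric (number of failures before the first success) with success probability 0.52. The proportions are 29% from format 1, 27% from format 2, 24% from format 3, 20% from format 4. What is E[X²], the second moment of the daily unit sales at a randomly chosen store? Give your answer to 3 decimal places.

For each component E[X²] = Var + (mean)², giving 1: 28.5; 2: 41.58; 3: 46.0617; 4: 2.62722.
Overall E[X²] = 0.29·28.5 + 0.27·41.58 + 0.24·46.0617 + 0.2·2.62722 = 31.0719.

31.072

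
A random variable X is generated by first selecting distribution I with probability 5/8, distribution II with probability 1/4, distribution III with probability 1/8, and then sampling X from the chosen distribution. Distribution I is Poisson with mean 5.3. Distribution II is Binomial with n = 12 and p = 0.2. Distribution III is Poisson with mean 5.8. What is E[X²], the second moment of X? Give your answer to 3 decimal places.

27.719

For each component E[X²] = Var + (mean)², giving I: 33.39; II: 7.68; III: 39.44.
Overall E[X²] = 0.625·33.39 + 0.25·7.68 + 0.125·39.44 = 27.7188.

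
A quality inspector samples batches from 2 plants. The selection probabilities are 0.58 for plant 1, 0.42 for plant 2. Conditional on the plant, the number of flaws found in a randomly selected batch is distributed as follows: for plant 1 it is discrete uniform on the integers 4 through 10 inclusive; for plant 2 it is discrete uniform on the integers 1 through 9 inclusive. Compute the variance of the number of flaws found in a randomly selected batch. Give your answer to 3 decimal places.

Per component, 1: μ=7, E[X²]=53; 2: μ=5, E[X²]=31.6667.
E[X] = 0.58·7 + 0.42·5 = 6.16.
E[X²] = 0.58·53 + 0.42·31.6667 = 44.04.
Var(X) = E[X²] − (E[X])² = 44.04 − 37.9456 = 6.0944.

6.094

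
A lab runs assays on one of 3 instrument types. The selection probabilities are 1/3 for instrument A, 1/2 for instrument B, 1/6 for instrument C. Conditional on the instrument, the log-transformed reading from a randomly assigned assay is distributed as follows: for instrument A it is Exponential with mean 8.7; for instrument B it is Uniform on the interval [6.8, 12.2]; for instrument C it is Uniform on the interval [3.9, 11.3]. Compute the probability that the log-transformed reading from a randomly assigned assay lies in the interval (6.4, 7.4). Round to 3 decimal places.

Conditional on each instrument, P(6.4 < X < 7.4): A: 0.0520331; B: 0.111111; C: 0.135135.
By total probability, P(6.4 < X < 7.4) = 0.333333·0.0520331 + 0.5·0.111111 + 0.166667·0.135135 = 0.0954224.

0.095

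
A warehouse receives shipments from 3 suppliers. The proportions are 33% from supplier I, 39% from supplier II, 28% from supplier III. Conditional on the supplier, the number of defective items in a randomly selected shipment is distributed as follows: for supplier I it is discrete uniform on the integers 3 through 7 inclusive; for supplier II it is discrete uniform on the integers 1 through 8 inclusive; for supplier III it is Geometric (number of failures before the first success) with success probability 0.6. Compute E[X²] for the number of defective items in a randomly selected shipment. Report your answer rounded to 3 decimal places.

19.291

For each component E[X²] = Var + (mean)², giving I: 27; II: 25.5; III: 1.55556.
Overall E[X²] = 0.33·27 + 0.39·25.5 + 0.28·1.55556 = 19.2906.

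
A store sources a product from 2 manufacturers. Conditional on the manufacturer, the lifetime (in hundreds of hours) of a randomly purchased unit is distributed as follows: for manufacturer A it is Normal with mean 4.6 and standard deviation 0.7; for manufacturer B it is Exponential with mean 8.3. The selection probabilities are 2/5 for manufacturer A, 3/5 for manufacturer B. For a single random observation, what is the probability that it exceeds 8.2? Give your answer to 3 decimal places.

0.223

Conditional on each manufacturer, P(X > 8.2): A: 1.35296e-07; B: 0.372339.
By total probability, P(X > 8.2) = 0.4·1.35296e-07 + 0.6·0.372339 = 0.223403.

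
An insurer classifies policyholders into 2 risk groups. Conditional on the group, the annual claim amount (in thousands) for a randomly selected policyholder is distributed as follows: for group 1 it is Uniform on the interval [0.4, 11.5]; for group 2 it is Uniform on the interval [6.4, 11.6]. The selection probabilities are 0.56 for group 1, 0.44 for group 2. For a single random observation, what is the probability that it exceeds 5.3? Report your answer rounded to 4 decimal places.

Conditional on each group, P(X > 5.3): 1: 0.558559; 2: 1.
By total probability, P(X > 5.3) = 0.56·0.558559 + 0.44·1 = 0.752793.

0.7528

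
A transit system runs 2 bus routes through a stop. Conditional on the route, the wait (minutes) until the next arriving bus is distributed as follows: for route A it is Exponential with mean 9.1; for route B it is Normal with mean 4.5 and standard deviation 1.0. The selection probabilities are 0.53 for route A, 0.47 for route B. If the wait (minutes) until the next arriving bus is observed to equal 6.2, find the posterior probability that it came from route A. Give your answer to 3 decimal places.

Likelihoods f(6.2 | ·): A: 0.0555988; B: 0.0940491.
Posterior ∝ prior × likelihood. Numerator for A: 0.53·0.0555988 = 0.0294674.
Normalizing constant: 0.53·0.0555988 + 0.47·0.0940491 = 0.0736704.
P(A | observation) = 0.0294674 / 0.0736704 = 0.399989.

0.400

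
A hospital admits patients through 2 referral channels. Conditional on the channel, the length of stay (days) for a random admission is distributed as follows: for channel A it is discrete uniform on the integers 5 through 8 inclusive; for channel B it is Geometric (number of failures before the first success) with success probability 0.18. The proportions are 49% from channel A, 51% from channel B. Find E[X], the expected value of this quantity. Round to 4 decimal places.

Component means — A: 6.5; B: 4.55556.
E[X] = 0.49·6.5 + 0.51·4.55556 = 5.50833.

5.5083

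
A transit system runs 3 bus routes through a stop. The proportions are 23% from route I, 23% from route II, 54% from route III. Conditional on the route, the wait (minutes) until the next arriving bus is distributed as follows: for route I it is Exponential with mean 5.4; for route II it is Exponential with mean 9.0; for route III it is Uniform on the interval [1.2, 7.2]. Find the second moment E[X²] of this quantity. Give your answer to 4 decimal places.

For each component E[X²] = Var + (mean)², giving I: 58.32; II: 162; III: 20.64.
Overall E[X²] = 0.23·58.32 + 0.23·162 + 0.54·20.64 = 61.8192.

61.8192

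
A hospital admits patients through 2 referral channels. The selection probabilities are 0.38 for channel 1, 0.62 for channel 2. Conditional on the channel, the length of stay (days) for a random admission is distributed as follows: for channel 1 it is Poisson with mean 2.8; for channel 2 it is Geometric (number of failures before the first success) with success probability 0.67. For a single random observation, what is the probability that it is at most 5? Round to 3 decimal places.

0.974

Conditional on each channel, P(X ≤ 5): 1: 0.93489; 2: 0.998709.
By total probability, P(X ≤ 5) = 0.38·0.93489 + 0.62·0.998709 = 0.974457.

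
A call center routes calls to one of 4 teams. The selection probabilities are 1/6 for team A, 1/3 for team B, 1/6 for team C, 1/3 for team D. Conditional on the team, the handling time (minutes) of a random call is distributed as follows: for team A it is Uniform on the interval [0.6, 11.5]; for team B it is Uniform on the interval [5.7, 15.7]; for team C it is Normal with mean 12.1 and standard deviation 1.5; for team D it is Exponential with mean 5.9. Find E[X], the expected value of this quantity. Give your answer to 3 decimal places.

8.558

Component means — A: 6.05; B: 10.7; C: 12.1; D: 5.9.
E[X] = 0.166667·6.05 + 0.333333·10.7 + 0.166667·12.1 + 0.333333·5.9 = 8.55833.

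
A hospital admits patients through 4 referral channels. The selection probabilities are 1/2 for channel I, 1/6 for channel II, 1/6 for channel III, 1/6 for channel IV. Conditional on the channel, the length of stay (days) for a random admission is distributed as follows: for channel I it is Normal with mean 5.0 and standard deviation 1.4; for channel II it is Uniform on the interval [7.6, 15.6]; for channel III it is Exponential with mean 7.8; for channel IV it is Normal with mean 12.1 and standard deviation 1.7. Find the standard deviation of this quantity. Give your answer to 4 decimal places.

4.6794

Per component, I: μ=5, E[X²]=26.96; II: μ=11.6, E[X²]=139.893; III: μ=7.8, E[X²]=121.68; IV: μ=12.1, E[X²]=149.3.
E[X] = 0.5·5 + 0.166667·11.6 + 0.166667·7.8 + 0.166667·12.1 = 7.75.
E[X²] = 0.5·26.96 + 0.166667·139.893 + 0.166667·121.68 + 0.166667·149.3 = 81.9589.
Var(X) = E[X²] − (E[X])² = 81.9589 − 60.0625 = 21.8964.
SD(X) = √21.8964 = 4.67936.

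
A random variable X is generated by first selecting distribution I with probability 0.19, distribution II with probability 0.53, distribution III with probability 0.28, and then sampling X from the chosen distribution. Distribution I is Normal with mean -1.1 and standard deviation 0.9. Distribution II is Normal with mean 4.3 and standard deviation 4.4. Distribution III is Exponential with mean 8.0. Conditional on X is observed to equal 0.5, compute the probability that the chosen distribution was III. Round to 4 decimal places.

0.3946

Likelihoods f(0.5 | ·): I: 0.0912799; II: 0.0624445; III: 0.117427.
Posterior ∝ prior × likelihood. Numerator for III: 0.28·0.117427 = 0.0328795.
Normalizing constant: 0.19·0.0912799 + 0.53·0.0624445 + 0.28·0.117427 = 0.0833182.
P(III | observation) = 0.0328795 / 0.0833182 = 0.394625.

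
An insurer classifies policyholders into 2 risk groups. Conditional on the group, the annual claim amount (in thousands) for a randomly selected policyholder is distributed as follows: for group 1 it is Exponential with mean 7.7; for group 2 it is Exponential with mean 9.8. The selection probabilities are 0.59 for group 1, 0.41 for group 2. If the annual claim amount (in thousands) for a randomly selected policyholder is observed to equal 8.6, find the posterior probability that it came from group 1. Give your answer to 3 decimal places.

0.590

Likelihoods f(8.6 | ·): 1: 0.0425063; 2: 0.0424286.
Posterior ∝ prior × likelihood. Numerator for 1: 0.59·0.0425063 = 0.0250787.
Normalizing constant: 0.59·0.0425063 + 0.41·0.0424286 = 0.0424744.
P(1 | observation) = 0.0250787 / 0.0424744 = 0.590443.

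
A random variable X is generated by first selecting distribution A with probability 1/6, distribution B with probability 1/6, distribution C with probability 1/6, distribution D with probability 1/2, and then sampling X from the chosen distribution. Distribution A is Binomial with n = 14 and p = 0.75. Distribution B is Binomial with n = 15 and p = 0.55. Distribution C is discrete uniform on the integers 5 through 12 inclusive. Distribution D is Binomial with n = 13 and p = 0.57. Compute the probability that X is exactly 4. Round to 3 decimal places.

0.022

Conditional on each component, P(X = 4): A: 0.00030205; B: 0.0191391; C: 0; D: 0.0379334.
By total probability, P(X = 4) = 0.166667·0.00030205 + 0.166667·0.0191391 + 0.166667·0 + 0.5·0.0379334 = 0.0222069.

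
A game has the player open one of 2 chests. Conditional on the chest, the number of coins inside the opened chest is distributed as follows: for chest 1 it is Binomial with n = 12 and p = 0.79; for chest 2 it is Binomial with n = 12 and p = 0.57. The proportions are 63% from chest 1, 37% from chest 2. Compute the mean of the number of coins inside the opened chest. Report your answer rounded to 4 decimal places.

Component means — 1: 9.48; 2: 6.84.
E[X] = 0.63·9.48 + 0.37·6.84 = 8.5032.

8.5032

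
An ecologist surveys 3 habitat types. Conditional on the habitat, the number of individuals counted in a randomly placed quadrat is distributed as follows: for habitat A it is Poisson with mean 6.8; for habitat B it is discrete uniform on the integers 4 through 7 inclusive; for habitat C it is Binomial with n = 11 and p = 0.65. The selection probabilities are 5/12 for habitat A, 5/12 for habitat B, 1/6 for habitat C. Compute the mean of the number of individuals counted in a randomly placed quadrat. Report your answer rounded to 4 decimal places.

6.3167

Component means — A: 6.8; B: 5.5; C: 7.15.
E[X] = 0.416667·6.8 + 0.416667·5.5 + 0.166667·7.15 = 6.31667.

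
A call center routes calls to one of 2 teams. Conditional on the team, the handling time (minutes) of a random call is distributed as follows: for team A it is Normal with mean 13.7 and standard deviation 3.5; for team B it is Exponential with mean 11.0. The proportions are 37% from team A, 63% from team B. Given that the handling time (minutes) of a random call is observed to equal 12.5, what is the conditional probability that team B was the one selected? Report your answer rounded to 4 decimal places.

Likelihoods f(12.5 | ·): A: 0.107477; B: 0.0291804.
Posterior ∝ prior × likelihood. Numerator for B: 0.63·0.0291804 = 0.0183836.
Normalizing constant: 0.37·0.107477 + 0.63·0.0291804 = 0.0581502.
P(B | observation) = 0.0183836 / 0.0581502 = 0.316141.

0.3161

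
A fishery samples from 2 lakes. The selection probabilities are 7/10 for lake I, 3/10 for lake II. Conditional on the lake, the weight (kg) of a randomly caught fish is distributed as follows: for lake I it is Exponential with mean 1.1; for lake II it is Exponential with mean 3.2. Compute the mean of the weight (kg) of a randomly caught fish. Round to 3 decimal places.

Component means — I: 1.1; II: 3.2.
E[X] = 0.7·1.1 + 0.3·3.2 = 1.73.

1.730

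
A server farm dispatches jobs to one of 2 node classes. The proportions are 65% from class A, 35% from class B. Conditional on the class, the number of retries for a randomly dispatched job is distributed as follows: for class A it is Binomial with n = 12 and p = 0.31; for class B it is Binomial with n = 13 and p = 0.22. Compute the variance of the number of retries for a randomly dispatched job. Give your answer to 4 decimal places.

2.6175

Per component, A: μ=3.72, E[X²]=16.4052; B: μ=2.86, E[X²]=10.4104.
E[X] = 0.65·3.72 + 0.35·2.86 = 3.419.
E[X²] = 0.65·16.4052 + 0.35·10.4104 = 14.307.
Var(X) = E[X²] − (E[X])² = 14.307 − 11.6896 = 2.61746.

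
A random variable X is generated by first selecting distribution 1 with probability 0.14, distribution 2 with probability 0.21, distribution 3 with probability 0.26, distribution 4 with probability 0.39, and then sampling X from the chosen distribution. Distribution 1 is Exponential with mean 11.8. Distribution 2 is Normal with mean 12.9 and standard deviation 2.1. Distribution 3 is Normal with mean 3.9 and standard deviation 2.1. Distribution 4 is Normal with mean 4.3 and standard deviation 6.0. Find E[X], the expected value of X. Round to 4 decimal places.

7.0520

Component means — 1: 11.8; 2: 12.9; 3: 3.9; 4: 4.3.
E[X] = 0.14·11.8 + 0.21·12.9 + 0.26·3.9 + 0.39·4.3 = 7.052.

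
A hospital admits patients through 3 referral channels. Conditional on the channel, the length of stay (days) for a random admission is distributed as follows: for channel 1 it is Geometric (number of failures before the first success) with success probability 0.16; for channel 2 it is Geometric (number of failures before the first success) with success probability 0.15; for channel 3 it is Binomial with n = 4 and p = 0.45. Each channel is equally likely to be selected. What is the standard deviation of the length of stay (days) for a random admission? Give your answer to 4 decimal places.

5.1830

Per component, 1: μ=5.25, E[X²]=60.375; 2: μ=5.66667, E[X²]=69.8889; 3: μ=1.8, E[X²]=4.23.
E[X] = 0.333333·5.25 + 0.333333·5.66667 + 0.333333·1.8 = 4.23889.
E[X²] = 0.333333·60.375 + 0.333333·69.8889 + 0.333333·4.23 = 44.8313.
Var(X) = E[X²] − (E[X])² = 44.8313 − 17.9682 = 26.8631.
SD(X) = √26.8631 = 5.18296.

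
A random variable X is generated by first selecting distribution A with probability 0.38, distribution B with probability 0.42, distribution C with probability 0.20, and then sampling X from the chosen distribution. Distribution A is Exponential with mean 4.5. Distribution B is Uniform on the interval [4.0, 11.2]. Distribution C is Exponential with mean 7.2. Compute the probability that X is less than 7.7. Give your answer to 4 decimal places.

0.6585

Conditional on each component, P(X < 7.7): A: 0.819335; B: 0.513889; C: 0.656801.
By total probability, P(X < 7.7) = 0.38·0.819335 + 0.42·0.513889 + 0.2·0.656801 = 0.658541.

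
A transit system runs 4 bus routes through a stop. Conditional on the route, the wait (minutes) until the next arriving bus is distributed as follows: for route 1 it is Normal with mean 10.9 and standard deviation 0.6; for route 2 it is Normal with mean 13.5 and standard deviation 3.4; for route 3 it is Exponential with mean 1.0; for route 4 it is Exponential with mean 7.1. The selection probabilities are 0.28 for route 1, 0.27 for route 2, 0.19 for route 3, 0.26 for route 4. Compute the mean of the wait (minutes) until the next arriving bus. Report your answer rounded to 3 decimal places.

8.733

Component means — 1: 10.9; 2: 13.5; 3: 1; 4: 7.1.
E[X] = 0.28·10.9 + 0.27·13.5 + 0.19·1 + 0.26·7.1 = 8.733.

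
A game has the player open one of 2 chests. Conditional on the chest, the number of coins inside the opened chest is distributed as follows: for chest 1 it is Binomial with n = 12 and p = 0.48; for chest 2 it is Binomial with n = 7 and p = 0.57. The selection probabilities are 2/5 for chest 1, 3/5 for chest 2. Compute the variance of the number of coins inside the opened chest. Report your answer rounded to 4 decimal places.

Per component, 1: μ=5.76, E[X²]=36.1728; 2: μ=3.99, E[X²]=17.6358.
E[X] = 0.4·5.76 + 0.6·3.99 = 4.698.
E[X²] = 0.4·36.1728 + 0.6·17.6358 = 25.0506.
Var(X) = E[X²] − (E[X])² = 25.0506 − 22.0712 = 2.9794.

2.9794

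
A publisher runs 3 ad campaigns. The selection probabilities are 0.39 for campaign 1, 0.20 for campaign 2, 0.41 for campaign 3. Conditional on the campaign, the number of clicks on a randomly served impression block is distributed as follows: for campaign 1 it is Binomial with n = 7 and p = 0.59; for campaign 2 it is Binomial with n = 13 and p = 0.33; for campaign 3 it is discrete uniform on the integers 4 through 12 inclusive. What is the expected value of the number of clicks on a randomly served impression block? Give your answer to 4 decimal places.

Component means — 1: 4.13; 2: 4.29; 3: 8.
E[X] = 0.39·4.13 + 0.2·4.29 + 0.41·8 = 5.7487.

5.7487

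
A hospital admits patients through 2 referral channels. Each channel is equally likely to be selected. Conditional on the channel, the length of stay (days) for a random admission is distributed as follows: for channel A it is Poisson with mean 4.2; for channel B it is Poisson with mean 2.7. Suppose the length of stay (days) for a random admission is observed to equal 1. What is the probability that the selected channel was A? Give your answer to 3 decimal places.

0.258

Likelihoods P(X=1 | ·): A: 0.0629814; B: 0.181455.
Posterior ∝ prior × likelihood. Numerator for A: 0.5·0.0629814 = 0.0314907.
Normalizing constant: 0.5·0.0629814 + 0.5·0.181455 = 0.122218.
P(A | observation) = 0.0314907 / 0.122218 = 0.25766.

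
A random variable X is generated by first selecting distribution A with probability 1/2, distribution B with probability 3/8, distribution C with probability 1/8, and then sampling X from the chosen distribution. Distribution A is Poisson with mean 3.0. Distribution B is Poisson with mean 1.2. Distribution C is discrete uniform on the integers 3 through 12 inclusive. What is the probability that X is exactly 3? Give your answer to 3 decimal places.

0.157

Conditional on each component, P(X = 3): A: 0.224042; B: 0.0867439; C: 0.1.
By total probability, P(X = 3) = 0.5·0.224042 + 0.375·0.0867439 + 0.125·0.1 = 0.15705.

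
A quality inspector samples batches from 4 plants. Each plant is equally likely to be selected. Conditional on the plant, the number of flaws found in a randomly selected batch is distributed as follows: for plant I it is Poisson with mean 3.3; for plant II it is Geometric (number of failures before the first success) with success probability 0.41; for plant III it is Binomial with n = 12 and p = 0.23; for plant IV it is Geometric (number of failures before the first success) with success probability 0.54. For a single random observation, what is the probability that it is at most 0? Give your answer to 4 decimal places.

0.2576

Conditional on each plant, P(X ≤ 0): I: 0.0368832; II: 0.41; III: 0.0434399; IV: 0.54.
By total probability, P(X ≤ 0) = 0.25·0.0368832 + 0.25·0.41 + 0.25·0.0434399 + 0.25·0.54 = 0.257581.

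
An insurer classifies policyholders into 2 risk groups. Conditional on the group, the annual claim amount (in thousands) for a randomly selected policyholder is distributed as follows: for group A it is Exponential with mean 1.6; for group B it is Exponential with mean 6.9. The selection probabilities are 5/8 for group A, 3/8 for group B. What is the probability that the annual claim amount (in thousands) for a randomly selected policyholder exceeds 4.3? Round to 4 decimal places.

0.2436

Conditional on each group, P(X > 4.3): A: 0.0680509; B: 0.536232.
By total probability, P(X > 4.3) = 0.625·0.0680509 + 0.375·0.536232 = 0.243619.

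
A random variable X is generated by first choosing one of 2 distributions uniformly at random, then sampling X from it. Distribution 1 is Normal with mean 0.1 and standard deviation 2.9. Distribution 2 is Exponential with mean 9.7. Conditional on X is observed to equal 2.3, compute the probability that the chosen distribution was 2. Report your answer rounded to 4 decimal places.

0.4408

Likelihoods f(2.3 | ·): 1: 0.103167; 2: 0.0813301.
Posterior ∝ prior × likelihood. Numerator for 2: 0.5·0.0813301 = 0.040665.
Normalizing constant: 0.5·0.103167 + 0.5·0.0813301 = 0.0922488.
P(2 | observation) = 0.040665 / 0.0922488 = 0.440819.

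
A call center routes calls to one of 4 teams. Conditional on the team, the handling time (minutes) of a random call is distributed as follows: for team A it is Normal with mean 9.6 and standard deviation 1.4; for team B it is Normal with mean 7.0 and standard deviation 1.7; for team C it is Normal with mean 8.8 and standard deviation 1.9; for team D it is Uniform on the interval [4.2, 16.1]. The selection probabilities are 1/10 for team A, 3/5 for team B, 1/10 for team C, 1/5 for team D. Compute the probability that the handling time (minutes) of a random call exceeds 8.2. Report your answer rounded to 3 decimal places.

0.423

Conditional on each team, P(X > 8.2): A: 0.841345; B: 0.240131; C: 0.623919; D: 0.663866.
By total probability, P(X > 8.2) = 0.1·0.841345 + 0.6·0.240131 + 0.1·0.623919 + 0.2·0.663866 = 0.423378.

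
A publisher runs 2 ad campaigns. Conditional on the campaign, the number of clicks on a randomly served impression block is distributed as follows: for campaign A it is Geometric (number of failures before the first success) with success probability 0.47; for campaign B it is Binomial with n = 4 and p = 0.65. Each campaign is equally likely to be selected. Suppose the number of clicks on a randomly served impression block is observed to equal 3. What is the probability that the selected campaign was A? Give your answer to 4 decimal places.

0.1540

Likelihoods P(X=3 | ·): A: 0.0699722; B: 0.384475.
Posterior ∝ prior × likelihood. Numerator for A: 0.5·0.0699722 = 0.0349861.
Normalizing constant: 0.5·0.0699722 + 0.5·0.384475 = 0.227224.
P(A | observation) = 0.0349861 / 0.227224 = 0.153972.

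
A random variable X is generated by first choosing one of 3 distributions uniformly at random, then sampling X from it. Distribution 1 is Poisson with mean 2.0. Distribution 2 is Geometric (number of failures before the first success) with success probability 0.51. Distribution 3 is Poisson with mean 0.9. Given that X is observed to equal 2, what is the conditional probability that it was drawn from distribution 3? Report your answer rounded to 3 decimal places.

Likelihoods P(X=2 | ·): 1: 0.270671; 2: 0.122451; 3: 0.164661.
Posterior ∝ prior × likelihood. Numerator for 3: 0.333333·0.164661 = 0.0548869.
Normalizing constant: 0.333333·0.270671 + 0.333333·0.122451 + 0.333333·0.164661 = 0.185927.
P(3 | observation) = 0.0548869 / 0.185927 = 0.295206.

0.295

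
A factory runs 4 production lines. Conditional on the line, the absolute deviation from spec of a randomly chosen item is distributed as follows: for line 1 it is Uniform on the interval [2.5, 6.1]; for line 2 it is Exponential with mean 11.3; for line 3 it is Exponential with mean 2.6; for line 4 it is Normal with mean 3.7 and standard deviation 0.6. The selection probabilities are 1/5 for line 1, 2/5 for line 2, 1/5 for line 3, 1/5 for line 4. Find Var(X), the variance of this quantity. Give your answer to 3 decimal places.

Per component, 1: μ=4.3, E[X²]=19.57; 2: μ=11.3, E[X²]=255.38; 3: μ=2.6, E[X²]=13.52; 4: μ=3.7, E[X²]=14.05.
E[X] = 0.2·4.3 + 0.4·11.3 + 0.2·2.6 + 0.2·3.7 = 6.64.
E[X²] = 0.2·19.57 + 0.4·255.38 + 0.2·13.52 + 0.2·14.05 = 111.58.
Var(X) = E[X²] − (E[X])² = 111.58 − 44.0896 = 67.4904.

67.490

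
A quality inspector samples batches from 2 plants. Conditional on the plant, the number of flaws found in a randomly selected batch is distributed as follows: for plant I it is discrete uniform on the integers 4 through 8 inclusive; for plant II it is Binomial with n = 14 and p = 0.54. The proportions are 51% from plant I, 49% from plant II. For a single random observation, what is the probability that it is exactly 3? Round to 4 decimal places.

Conditional on each plant, P(X = 3): I: 0; II: 0.0111846.
By total probability, P(X = 3) = 0.51·0 + 0.49·0.0111846 = 0.00548043.

0.0055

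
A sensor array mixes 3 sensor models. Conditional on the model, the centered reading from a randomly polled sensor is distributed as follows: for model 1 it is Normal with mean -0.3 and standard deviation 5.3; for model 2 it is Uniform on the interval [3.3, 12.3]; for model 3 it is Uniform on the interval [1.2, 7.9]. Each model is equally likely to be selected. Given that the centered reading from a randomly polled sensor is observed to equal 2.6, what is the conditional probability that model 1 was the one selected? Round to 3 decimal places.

Likelihoods f(2.6 | ·): 1: 0.0648069; 2: 0; 3: 0.149254.
Posterior ∝ prior × likelihood. Numerator for 1: 0.333333·0.0648069 = 0.0216023.
Normalizing constant: 0.333333·0.0648069 + 0.333333·0 + 0.333333·0.149254 = 0.0713536.
P(1 | observation) = 0.0216023 / 0.0713536 = 0.30275.

0.303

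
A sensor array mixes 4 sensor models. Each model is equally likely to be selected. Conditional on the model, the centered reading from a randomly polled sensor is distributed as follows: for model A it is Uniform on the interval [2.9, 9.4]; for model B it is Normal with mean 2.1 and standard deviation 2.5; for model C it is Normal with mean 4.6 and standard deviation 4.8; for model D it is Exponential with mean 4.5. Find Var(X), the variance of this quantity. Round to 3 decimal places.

Per component, A: μ=6.15, E[X²]=41.3433; B: μ=2.1, E[X²]=10.66; C: μ=4.6, E[X²]=44.2; D: μ=4.5, E[X²]=40.5.
E[X] = 0.25·6.15 + 0.25·2.1 + 0.25·4.6 + 0.25·4.5 = 4.3375.
E[X²] = 0.25·41.3433 + 0.25·10.66 + 0.25·44.2 + 0.25·40.5 = 34.1758.
Var(X) = E[X²] − (E[X])² = 34.1758 − 18.8139 = 15.3619.

15.362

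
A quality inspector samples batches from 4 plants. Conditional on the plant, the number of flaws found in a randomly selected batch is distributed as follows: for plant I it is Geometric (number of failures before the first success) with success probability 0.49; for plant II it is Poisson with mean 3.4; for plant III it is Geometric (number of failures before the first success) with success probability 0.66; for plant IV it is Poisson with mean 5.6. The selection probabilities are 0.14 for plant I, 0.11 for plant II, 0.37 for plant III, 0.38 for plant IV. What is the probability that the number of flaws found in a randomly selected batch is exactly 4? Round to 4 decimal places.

Conditional on each plant, P(X = 4): I: 0.0331495; II: 0.185825; III: 0.00881982; IV: 0.151528.
By total probability, P(X = 4) = 0.14·0.0331495 + 0.11·0.185825 + 0.37·0.00881982 + 0.38·0.151528 = 0.0859255.

0.0859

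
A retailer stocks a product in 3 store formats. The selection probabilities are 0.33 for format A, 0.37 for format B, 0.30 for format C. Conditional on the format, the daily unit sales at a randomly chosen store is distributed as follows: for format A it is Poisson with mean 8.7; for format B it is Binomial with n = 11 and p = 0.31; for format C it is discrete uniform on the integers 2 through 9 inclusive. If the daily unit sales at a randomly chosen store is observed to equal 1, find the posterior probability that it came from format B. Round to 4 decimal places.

Likelihoods P(X=1 | ·): A: 0.0014493; B: 0.0834152; C: 0.
Posterior ∝ prior × likelihood. Numerator for B: 0.37·0.0834152 = 0.0308636.
Normalizing constant: 0.33·0.0014493 + 0.37·0.0834152 + 0.3·0 = 0.0313419.
P(B | observation) = 0.0308636 / 0.0313419 = 0.98474.

0.9847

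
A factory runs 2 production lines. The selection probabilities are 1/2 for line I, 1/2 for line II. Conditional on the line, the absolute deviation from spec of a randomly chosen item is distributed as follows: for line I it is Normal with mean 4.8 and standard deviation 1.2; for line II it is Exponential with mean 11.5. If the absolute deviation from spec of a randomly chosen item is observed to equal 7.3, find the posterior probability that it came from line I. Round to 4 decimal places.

Likelihoods f(7.3 | ·): I: 0.0379533; II: 0.0460914.
Posterior ∝ prior × likelihood. Numerator for I: 0.5·0.0379533 = 0.0189766.
Normalizing constant: 0.5·0.0379533 + 0.5·0.0460914 = 0.0420223.
P(I | observation) = 0.0189766 / 0.0420223 = 0.451585.

0.4516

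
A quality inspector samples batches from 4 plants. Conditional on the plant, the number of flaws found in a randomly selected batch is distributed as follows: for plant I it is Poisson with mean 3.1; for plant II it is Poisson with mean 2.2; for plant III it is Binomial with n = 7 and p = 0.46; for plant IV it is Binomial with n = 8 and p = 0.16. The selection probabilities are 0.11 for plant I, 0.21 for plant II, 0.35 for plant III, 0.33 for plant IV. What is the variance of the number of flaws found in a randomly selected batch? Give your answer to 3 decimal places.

Per component, I: μ=3.1, E[X²]=12.71; II: μ=2.2, E[X²]=7.04; III: μ=3.22, E[X²]=12.1072; IV: μ=1.28, E[X²]=2.7136.
E[X] = 0.11·3.1 + 0.21·2.2 + 0.35·3.22 + 0.33·1.28 = 2.3524.
E[X²] = 0.11·12.71 + 0.21·7.04 + 0.35·12.1072 + 0.33·2.7136 = 8.00951.
Var(X) = E[X²] − (E[X])² = 8.00951 − 5.53379 = 2.47572.

2.476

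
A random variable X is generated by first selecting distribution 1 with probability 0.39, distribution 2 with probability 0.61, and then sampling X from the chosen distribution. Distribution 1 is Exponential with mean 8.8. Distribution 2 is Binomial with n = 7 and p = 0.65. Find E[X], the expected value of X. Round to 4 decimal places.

6.2075

Component means — 1: 8.8; 2: 4.55.
E[X] = 0.39·8.8 + 0.61·4.55 = 6.2075.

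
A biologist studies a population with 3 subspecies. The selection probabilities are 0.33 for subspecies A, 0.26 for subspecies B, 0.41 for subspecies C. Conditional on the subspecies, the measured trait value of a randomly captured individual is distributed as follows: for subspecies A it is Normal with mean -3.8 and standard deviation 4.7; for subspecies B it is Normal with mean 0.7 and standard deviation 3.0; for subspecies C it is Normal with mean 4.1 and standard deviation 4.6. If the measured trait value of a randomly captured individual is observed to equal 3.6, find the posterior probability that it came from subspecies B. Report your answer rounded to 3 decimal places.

0.333

Likelihoods f(3.6 | ·): A: 0.0245762; B: 0.0833445; C: 0.0862158.
Posterior ∝ prior × likelihood. Numerator for B: 0.26·0.0833445 = 0.0216696.
Normalizing constant: 0.33·0.0245762 + 0.26·0.0833445 + 0.41·0.0862158 = 0.0651282.
P(B | observation) = 0.0216696 / 0.0651282 = 0.332722.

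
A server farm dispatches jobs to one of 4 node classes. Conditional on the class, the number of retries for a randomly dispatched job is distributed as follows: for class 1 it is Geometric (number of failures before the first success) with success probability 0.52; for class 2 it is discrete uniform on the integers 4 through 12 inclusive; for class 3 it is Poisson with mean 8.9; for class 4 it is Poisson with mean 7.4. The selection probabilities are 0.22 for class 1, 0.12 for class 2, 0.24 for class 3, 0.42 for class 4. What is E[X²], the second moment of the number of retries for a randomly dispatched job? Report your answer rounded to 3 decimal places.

For each component E[X²] = Var + (mean)², giving 1: 2.62722; 2: 70.6667; 3: 88.11; 4: 62.16.
Overall E[X²] = 0.22·2.62722 + 0.12·70.6667 + 0.24·88.11 + 0.42·62.16 = 56.3116.

56.312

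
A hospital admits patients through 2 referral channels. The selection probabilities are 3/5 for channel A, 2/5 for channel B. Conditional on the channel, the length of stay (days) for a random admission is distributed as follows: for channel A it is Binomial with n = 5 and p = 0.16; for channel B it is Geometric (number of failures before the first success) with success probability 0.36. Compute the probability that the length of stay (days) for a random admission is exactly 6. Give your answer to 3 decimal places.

Conditional on each channel, P(X = 6): A: 0; B: 0.024739.
By total probability, P(X = 6) = 0.6·0 + 0.4·0.024739 = 0.0098956.

0.010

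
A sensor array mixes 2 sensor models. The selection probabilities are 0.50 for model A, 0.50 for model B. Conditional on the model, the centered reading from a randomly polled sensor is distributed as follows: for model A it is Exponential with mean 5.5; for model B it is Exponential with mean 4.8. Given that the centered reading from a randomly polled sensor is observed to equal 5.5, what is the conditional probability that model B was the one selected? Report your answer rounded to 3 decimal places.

Likelihoods f(5.5 | ·): A: 0.0668872; B: 0.0662414.
Posterior ∝ prior × likelihood. Numerator for B: 0.5·0.0662414 = 0.0331207.
Normalizing constant: 0.5·0.0668872 + 0.5·0.0662414 = 0.0665643.
P(B | observation) = 0.0331207 / 0.0665643 = 0.497575.

0.498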